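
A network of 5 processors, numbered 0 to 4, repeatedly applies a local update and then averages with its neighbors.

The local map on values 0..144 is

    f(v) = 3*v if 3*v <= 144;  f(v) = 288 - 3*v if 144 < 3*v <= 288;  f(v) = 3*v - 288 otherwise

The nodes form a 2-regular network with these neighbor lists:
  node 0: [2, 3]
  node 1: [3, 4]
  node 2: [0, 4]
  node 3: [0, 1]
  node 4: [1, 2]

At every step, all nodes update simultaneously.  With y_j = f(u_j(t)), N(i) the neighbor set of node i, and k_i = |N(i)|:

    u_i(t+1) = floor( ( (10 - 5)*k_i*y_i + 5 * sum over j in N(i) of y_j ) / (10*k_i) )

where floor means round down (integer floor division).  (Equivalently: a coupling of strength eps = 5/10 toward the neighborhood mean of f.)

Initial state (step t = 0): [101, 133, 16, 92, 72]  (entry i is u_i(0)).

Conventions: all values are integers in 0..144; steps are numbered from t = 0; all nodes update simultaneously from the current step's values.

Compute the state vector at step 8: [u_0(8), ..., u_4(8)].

Answer: [39, 123, 39, 96, 96]

Derivation:
t=0: [101, 133, 16, 92, 72]
t=1: [22, 76, 45, 37, 75]
t=2: [94, 73, 99, 87, 80]
t=3: [12, 53, 18, 32, 43]
t=4: [55, 120, 68, 89, 110]
t=5: [87, 51, 83, 59, 60]
t=6: [51, 122, 53, 96, 97]
t=7: [99, 39, 99, 53, 53]
t=8: [39, 123, 39, 96, 96]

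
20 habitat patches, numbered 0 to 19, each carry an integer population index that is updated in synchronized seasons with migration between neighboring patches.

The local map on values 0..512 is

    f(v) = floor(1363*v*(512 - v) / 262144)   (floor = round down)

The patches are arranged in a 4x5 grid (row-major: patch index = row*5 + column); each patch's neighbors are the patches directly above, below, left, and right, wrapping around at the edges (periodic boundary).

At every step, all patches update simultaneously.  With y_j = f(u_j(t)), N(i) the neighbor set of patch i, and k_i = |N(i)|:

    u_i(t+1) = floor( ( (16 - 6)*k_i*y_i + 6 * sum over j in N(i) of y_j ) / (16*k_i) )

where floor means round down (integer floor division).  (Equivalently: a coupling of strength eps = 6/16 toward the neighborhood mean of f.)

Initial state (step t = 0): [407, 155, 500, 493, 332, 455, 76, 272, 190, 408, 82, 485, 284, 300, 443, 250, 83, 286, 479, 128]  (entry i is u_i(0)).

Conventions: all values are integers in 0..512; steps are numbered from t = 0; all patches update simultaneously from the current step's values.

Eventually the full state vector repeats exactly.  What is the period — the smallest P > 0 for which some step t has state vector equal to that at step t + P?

Simulating step by step:
t=0: [407, 155, 500, 493, 332, 455, 76, 272, 190, 408, 82, 485, 284, 300, 443, 250, 83, 286, 479, 128]
t=1: [239, 236, 114, 99, 263, 158, 185, 292, 286, 223, 180, 124, 310, 290, 191, 291, 212, 269, 142, 242]
t=2: [333, 325, 261, 243, 327, 302, 309, 322, 323, 329, 305, 276, 320, 326, 322, 332, 324, 320, 285, 330]
t=3: [312, 317, 333, 334, 315, 325, 325, 320, 318, 315, 326, 332, 320, 317, 317, 312, 317, 322, 330, 314]
t=4: [322, 319, 311, 311, 321, 316, 315, 317, 319, 321, 315, 312, 318, 319, 320, 322, 319, 316, 314, 321]
t=5: [318, 320, 323, 323, 318, 321, 321, 321, 320, 318, 321, 322, 320, 320, 319, 318, 320, 322, 322, 318]
t=6: [319, 318, 317, 317, 319, 318, 318, 318, 318, 319, 318, 318, 318, 319, 319, 319, 318, 318, 318, 319]
t=7: [320, 320, 320, 320, 320, 320, 320, 320, 320, 320, 320, 320, 320, 320, 320, 320, 320, 320, 320, 320]
t=8: [319, 319, 319, 319, 319, 319, 319, 319, 319, 319, 319, 319, 319, 319, 319, 319, 319, 319, 319, 319]
t=9: [320, 320, 320, 320, 320, 320, 320, 320, 320, 320, 320, 320, 320, 320, 320, 320, 320, 320, 320, 320]

Answer: 2
Key observation: The state at step 7, [320, 320, 320, 320, 320, 320, 320, 320, 320, 320, 320, 320, 320, 320, 320, 320, 320, 320, 320, 320], reappears at step 9 — and no state repeats earlier — so the cycle the system enters has period 2.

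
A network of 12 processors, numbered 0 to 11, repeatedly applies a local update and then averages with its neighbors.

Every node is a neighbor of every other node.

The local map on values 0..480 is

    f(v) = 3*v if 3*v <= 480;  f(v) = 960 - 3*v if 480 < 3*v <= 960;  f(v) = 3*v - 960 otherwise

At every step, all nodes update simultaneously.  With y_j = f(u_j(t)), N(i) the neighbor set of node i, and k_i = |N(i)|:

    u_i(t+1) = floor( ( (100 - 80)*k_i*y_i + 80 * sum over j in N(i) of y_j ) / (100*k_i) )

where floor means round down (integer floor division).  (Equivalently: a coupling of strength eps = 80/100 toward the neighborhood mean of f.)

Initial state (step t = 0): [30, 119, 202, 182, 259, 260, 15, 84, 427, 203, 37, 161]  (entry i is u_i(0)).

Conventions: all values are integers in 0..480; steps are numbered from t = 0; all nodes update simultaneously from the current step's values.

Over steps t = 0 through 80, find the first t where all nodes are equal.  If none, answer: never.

Simulating step by step:
t=0: [30, 119, 202, 182, 259, 260, 15, 84, 427, 203, 37, 161]  (not all equal)
t=1: [239, 273, 273, 280, 251, 250, 233, 260, 268, 272, 242, 288]  (not all equal)
t=2: [186, 173, 173, 170, 181, 181, 188, 178, 174, 173, 184, 167]  (not all equal)
t=3: [424, 429, 429, 430, 426, 426, 423, 427, 429, 429, 425, 431]  (not all equal)
t=4: [320, 322, 322, 323, 321, 321, 320, 321, 322, 322, 321, 323]  (not all equal)
t=5: [3, 4, 4, 5, 4, 4, 3, 4, 4, 4, 4, 5]  (not all equal)
t=6: [11, 12, 12, 12, 12, 12, 11, 12, 12, 12, 12, 12]  (not all equal)
t=7: [35, 35, 35, 35, 35, 35, 35, 35, 35, 35, 35, 35]  (all equal)

Answer: 7
Key observation: Synchronization is absorbing here: once all nodes are equal they stay equal, and step 7 is the first all-equal step.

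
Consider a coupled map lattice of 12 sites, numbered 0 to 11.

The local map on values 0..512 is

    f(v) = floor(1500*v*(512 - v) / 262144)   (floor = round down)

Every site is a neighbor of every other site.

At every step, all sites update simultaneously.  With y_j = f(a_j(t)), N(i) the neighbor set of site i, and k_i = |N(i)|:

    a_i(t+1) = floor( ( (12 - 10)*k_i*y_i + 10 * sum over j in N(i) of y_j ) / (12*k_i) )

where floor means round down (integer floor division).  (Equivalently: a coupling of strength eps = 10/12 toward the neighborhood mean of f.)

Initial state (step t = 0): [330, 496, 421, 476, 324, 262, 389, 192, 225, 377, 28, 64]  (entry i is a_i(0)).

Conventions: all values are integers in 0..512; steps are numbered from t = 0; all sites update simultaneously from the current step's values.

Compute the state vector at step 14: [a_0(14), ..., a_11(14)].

Answer: [348, 348, 348, 348, 348, 348, 348, 348, 348, 348, 348, 348]

Derivation:
t=0: [330, 496, 421, 476, 324, 262, 389, 192, 225, 377, 28, 64]
t=1: [254, 227, 243, 232, 255, 257, 248, 255, 257, 250, 230, 238]
t=2: [373, 372, 373, 372, 373, 373, 373, 373, 373, 373, 372, 373]
t=3: [296, 296, 296, 296, 296, 296, 296, 296, 296, 296, 296, 296]
t=4: [365, 365, 365, 365, 365, 365, 365, 365, 365, 365, 365, 365]
t=5: [307, 307, 307, 307, 307, 307, 307, 307, 307, 307, 307, 307]
t=6: [360, 360, 360, 360, 360, 360, 360, 360, 360, 360, 360, 360]
t=7: [313, 313, 313, 313, 313, 313, 313, 313, 313, 313, 313, 313]
t=8: [356, 356, 356, 356, 356, 356, 356, 356, 356, 356, 356, 356]
t=9: [317, 317, 317, 317, 317, 317, 317, 317, 317, 317, 317, 317]
t=10: [353, 353, 353, 353, 353, 353, 353, 353, 353, 353, 353, 353]
t=11: [321, 321, 321, 321, 321, 321, 321, 321, 321, 321, 321, 321]
t=12: [350, 350, 350, 350, 350, 350, 350, 350, 350, 350, 350, 350]
t=13: [324, 324, 324, 324, 324, 324, 324, 324, 324, 324, 324, 324]
t=14: [348, 348, 348, 348, 348, 348, 348, 348, 348, 348, 348, 348]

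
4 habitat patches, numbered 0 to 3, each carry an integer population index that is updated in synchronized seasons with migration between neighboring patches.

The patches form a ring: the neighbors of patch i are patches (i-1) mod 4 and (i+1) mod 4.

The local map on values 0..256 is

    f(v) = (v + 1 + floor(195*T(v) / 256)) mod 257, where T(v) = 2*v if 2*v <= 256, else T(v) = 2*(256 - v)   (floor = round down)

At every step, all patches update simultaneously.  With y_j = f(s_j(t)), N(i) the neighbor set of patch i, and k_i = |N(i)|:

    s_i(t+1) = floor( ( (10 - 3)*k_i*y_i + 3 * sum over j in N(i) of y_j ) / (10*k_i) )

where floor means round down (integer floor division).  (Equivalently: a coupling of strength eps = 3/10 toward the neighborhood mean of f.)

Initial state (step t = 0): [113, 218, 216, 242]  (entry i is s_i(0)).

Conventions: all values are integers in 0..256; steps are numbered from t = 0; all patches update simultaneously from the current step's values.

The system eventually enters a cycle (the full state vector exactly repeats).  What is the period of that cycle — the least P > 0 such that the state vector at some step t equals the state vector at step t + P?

Simulating step by step:
t=0: [113, 218, 216, 242]
t=1: [24, 20, 17, 12]
t=2: [55, 51, 42, 37]
t=3: [130, 127, 107, 102]
t=4: [55, 56, 19, 12]
t=5: [123, 127, 59, 49]
t=6: [66, 75, 132, 117]
t=7: [151, 167, 79, 61]
t=8: [67, 70, 170, 145]
t=9: [154, 156, 66, 72]
t=10: [72, 69, 152, 160]
t=11: [161, 157, 71, 70]
t=12: [68, 70, 160, 158]
t=13: [154, 157, 69, 69]
t=14: [71, 69, 156, 156]
t=15: [160, 157, 70, 71]
t=16: [69, 69, 158, 160]
t=17: [156, 156, 69, 68]
t=18: [70, 70, 156, 154]
t=19: [158, 158, 70, 71]
t=20: [70, 69, 158, 160]
t=21: [157, 156, 69, 69]
t=22: [69, 70, 156, 156]
t=23: [156, 157, 70, 70]
t=24: [70, 70, 158, 158]
t=25: [158, 158, 69, 69]
t=26: [69, 69, 156, 156]
t=27: [156, 156, 70, 70]
t=28: [70, 70, 158, 158]

Answer: 4
Key observation: The state at step 24, [70, 70, 158, 158], reappears at step 28 — and no state repeats earlier — so the cycle the system enters has period 4.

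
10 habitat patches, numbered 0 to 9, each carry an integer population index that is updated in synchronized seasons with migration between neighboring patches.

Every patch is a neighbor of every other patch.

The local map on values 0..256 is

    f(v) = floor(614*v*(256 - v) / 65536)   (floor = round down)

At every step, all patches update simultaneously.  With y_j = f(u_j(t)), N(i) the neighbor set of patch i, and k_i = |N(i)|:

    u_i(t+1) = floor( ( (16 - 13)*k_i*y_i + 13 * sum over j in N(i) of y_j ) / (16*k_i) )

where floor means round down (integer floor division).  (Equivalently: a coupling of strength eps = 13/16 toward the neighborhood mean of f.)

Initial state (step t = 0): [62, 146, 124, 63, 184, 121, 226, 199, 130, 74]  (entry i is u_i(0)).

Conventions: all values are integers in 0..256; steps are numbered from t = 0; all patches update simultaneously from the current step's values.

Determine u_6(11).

Simulating step by step:
t=0: [62, 146, 124, 63, 184, 121, 226, 199, 130, 74]
t=1: [124, 127, 127, 124, 125, 127, 119, 123, 127, 125]
t=2: [152, 152, 152, 152, 152, 152, 152, 152, 152, 152]
t=3: [148, 148, 148, 148, 148, 148, 148, 148, 148, 148]
t=4: [149, 149, 149, 149, 149, 149, 149, 149, 149, 149]
t=5: [149, 149, 149, 149, 149, 149, 149, 149, 149, 149]
t=6: [149, 149, 149, 149, 149, 149, 149, 149, 149, 149]
t=7: [149, 149, 149, 149, 149, 149, 149, 149, 149, 149]
t=8: [149, 149, 149, 149, 149, 149, 149, 149, 149, 149]
t=9: [149, 149, 149, 149, 149, 149, 149, 149, 149, 149]
t=10: [149, 149, 149, 149, 149, 149, 149, 149, 149, 149]
t=11: [149, 149, 149, 149, 149, 149, 149, 149, 149, 149]

Answer: u_6(11) = 149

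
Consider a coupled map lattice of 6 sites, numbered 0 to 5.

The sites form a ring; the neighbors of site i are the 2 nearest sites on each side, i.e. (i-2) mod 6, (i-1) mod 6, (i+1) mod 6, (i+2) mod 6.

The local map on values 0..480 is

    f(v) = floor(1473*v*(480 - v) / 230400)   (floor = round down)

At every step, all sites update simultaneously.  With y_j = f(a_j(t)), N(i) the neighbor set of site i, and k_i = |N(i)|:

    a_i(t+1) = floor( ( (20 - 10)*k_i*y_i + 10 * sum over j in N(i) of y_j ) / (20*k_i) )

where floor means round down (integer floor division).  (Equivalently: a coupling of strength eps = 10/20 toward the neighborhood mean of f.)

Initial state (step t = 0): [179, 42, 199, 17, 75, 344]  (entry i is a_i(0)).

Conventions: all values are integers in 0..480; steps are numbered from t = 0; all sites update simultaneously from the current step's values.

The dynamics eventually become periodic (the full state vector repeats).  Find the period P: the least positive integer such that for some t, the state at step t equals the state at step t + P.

Simulating step by step:
t=0: [179, 42, 199, 17, 75, 344]
t=1: [292, 189, 266, 145, 228, 237]
t=2: [356, 349, 353, 336, 357, 356]
t=3: [283, 290, 288, 297, 284, 286]
t=4: [354, 352, 352, 350, 353, 353]
t=5: [286, 287, 287, 288, 286, 286]
t=6: [354, 353, 353, 353, 353, 353]
t=7: [285, 285, 285, 286, 285, 285]
t=8: [355, 354, 354, 354, 354, 354]
t=9: [284, 284, 284, 285, 284, 284]
t=10: [355, 355, 355, 355, 355, 355]
t=11: [283, 283, 283, 283, 283, 283]
t=12: [356, 356, 356, 356, 356, 356]
t=13: [282, 282, 282, 282, 282, 282]
t=14: [356, 356, 356, 356, 356, 356]

Answer: 2
Key observation: The state at step 12, [356, 356, 356, 356, 356, 356], reappears at step 14 — and no state repeats earlier — so the cycle the system enters has period 2.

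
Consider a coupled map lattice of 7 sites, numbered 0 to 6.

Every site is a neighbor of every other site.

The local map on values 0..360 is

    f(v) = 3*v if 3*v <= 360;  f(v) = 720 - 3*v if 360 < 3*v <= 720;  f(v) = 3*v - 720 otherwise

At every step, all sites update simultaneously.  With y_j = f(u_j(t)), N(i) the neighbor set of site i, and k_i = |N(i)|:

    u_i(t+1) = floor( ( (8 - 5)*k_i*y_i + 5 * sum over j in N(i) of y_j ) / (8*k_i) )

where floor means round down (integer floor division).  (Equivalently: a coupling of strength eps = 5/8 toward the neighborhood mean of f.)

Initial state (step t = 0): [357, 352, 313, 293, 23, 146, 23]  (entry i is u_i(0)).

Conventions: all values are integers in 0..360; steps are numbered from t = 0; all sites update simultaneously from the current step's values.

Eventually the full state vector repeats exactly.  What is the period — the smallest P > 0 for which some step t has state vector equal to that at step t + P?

Simulating step by step:
t=0: [357, 352, 313, 293, 23, 146, 23]
t=1: [249, 245, 214, 197, 173, 231, 173]
t=2: [77, 74, 91, 105, 125, 77, 125]
t=3: [266, 264, 278, 289, 297, 266, 297]
t=4: [107, 106, 117, 126, 132, 107, 132]
t=5: [326, 325, 334, 332, 327, 326, 327]
t=6: [262, 261, 269, 267, 263, 262, 263]
t=7: [70, 69, 75, 74, 70, 70, 70]
t=8: [212, 211, 216, 215, 212, 212, 212]
t=9: [82, 82, 78, 79, 82, 82, 82]
t=10: [243, 243, 240, 241, 243, 243, 243]
t=11: [7, 7, 5, 5, 7, 7, 7]
t=12: [19, 19, 18, 18, 19, 19, 19]
t=13: [56, 56, 55, 55, 56, 56, 56]
t=14: [167, 167, 166, 166, 167, 167, 167]
t=15: [219, 219, 220, 220, 219, 219, 219]
t=16: [62, 62, 61, 61, 62, 62, 62]
t=17: [185, 185, 184, 184, 185, 185, 185]
t=18: [165, 165, 166, 166, 165, 165, 165]
t=19: [224, 224, 223, 223, 224, 224, 224]
t=20: [48, 48, 49, 49, 48, 48, 48]
t=21: [144, 144, 145, 145, 144, 144, 144]
t=22: [287, 287, 286, 286, 287, 287, 287]
t=23: [140, 140, 139, 139, 140, 140, 140]
t=24: [300, 300, 301, 301, 300, 300, 300]
t=25: [180, 180, 181, 181, 180, 180, 180]
t=26: [179, 179, 178, 178, 179, 179, 179]
t=27: [183, 183, 184, 184, 183, 183, 183]
t=28: [170, 170, 169, 169, 170, 170, 170]
t=29: [210, 210, 211, 211, 210, 210, 210]
t=30: [89, 89, 88, 88, 89, 89, 89]
t=31: [266, 266, 265, 265, 266, 266, 266]
t=32: [77, 77, 76, 76, 77, 77, 77]
t=33: [230, 230, 229, 229, 230, 230, 230]
t=34: [30, 30, 31, 31, 30, 30, 30]
t=35: [90, 90, 91, 91, 90, 90, 90]
t=36: [270, 270, 271, 271, 270, 270, 270]
t=37: [90, 90, 91, 91, 90, 90, 90]

Answer: 2
Key observation: The state at step 35, [90, 90, 91, 91, 90, 90, 90], reappears at step 37 — and no state repeats earlier — so the cycle the system enters has period 2.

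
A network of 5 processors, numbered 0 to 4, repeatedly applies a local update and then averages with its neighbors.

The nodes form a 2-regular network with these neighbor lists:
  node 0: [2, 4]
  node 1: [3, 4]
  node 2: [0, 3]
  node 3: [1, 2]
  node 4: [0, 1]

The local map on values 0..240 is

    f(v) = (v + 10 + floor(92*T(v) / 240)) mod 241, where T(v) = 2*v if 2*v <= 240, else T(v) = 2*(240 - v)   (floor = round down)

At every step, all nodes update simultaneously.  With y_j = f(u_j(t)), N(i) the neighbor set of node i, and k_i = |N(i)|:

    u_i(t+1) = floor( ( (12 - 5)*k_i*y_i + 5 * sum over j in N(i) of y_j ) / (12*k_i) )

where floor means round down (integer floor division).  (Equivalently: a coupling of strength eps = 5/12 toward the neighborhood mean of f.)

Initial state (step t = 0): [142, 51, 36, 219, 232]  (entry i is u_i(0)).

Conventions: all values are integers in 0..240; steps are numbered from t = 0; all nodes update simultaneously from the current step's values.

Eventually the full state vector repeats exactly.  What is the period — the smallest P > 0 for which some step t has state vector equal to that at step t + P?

Simulating step by step:
t=0: [142, 51, 36, 219, 232]
t=1: [149, 60, 90, 38, 72]
t=2: [196, 112, 162, 104, 151]
t=3: [235, 208, 224, 203, 226]
t=4: [6, 1, 4, 1, 4]
t=5: [18, 12, 16, 12, 16]
t=6: [39, 32, 37, 32, 37]
t=7: [76, 67, 73, 67, 73]
t=8: [141, 130, 137, 130, 137]
t=9: [225, 224, 225, 224, 225]
t=10: [5, 5, 5, 5, 5]
t=11: [18, 18, 18, 18, 18]
t=12: [41, 41, 41, 41, 41]
t=13: [82, 82, 82, 82, 82]
t=14: [154, 154, 154, 154, 154]
t=15: [229, 229, 229, 229, 229]
t=16: [6, 6, 6, 6, 6]
t=17: [20, 20, 20, 20, 20]
t=18: [45, 45, 45, 45, 45]
t=19: [89, 89, 89, 89, 89]
t=20: [167, 167, 167, 167, 167]
t=21: [232, 232, 232, 232, 232]
t=22: [7, 7, 7, 7, 7]
t=23: [22, 22, 22, 22, 22]
t=24: [48, 48, 48, 48, 48]
t=25: [94, 94, 94, 94, 94]
t=26: [176, 176, 176, 176, 176]
t=27: [235, 235, 235, 235, 235]
t=28: [7, 7, 7, 7, 7]

Answer: 6
Key observation: The state at step 22, [7, 7, 7, 7, 7], reappears at step 28 — and no state repeats earlier — so the cycle the system enters has period 6.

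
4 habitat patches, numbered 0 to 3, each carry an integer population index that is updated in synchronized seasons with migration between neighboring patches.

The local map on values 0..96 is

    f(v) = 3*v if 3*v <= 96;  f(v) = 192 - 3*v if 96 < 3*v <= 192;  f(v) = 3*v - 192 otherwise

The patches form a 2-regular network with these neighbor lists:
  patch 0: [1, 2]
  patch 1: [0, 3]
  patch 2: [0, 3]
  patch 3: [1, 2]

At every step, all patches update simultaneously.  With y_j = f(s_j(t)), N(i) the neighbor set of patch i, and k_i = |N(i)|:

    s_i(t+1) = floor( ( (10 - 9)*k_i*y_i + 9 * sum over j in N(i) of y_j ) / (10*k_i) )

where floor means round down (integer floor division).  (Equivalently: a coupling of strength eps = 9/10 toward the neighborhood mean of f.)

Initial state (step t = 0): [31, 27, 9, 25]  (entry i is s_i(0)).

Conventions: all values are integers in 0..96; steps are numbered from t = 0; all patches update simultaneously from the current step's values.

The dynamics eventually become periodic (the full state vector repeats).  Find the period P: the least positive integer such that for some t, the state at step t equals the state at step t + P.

Answer: 20
Key observation: The state at step 6, [24, 2, 2, 24], reappears at step 26 — and no state repeats earlier — so the cycle the system enters has period 20.

Derivation:
t=0: [31, 27, 9, 25]
t=1: [57, 83, 78, 56]
t=2: [46, 25, 24, 46]
t=3: [71, 56, 55, 71]
t=4: [25, 21, 21, 25]
t=5: [64, 73, 73, 64]
t=6: [24, 2, 2, 24]
t=7: [12, 65, 65, 12]
t=8: [6, 32, 32, 6]
t=9: [88, 25, 25, 88]
t=10: [74, 72, 72, 74]
t=11: [24, 29, 29, 24]
t=12: [85, 73, 73, 85]
t=13: [30, 59, 59, 30]
t=14: [22, 82, 82, 22]
t=15: [55, 64, 64, 55]
t=16: [2, 24, 24, 2]
t=17: [65, 12, 12, 65]
t=18: [32, 6, 6, 32]
t=19: [25, 88, 88, 25]
t=20: [72, 74, 74, 72]
t=21: [29, 24, 24, 29]
t=22: [73, 85, 85, 73]
t=23: [59, 30, 30, 59]
t=24: [82, 22, 22, 82]
t=25: [64, 55, 55, 64]
t=26: [24, 2, 2, 24]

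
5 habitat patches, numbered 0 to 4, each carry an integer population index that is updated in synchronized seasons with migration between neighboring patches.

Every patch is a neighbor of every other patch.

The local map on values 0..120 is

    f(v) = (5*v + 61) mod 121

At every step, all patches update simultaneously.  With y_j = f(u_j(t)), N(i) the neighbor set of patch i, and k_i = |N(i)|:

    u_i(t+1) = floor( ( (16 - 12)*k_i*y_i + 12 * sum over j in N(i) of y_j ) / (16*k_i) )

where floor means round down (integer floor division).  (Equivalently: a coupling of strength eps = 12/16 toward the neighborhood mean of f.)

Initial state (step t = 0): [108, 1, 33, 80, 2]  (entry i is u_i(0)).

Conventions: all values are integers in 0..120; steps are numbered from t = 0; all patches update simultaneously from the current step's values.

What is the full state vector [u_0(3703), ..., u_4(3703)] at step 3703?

Simulating step by step:
t=0: [108, 1, 33, 80, 2]
t=1: [93, 89, 92, 91, 90]
t=2: [32, 31, 32, 32, 31]
t=3: [98, 97, 98, 98, 97]
t=4: [65, 64, 65, 65, 64]
t=5: [21, 20, 21, 21, 20]
t=6: [43, 42, 43, 43, 42]
t=7: [32, 31, 32, 32, 31]

Answer: [98, 97, 98, 98, 97]
Key observation: The state at step 2, [32, 31, 32, 32, 31], reappears at step 7: the system is in a cycle of period 5 from step 2 on.  Therefore the state at step 3703 equals the state at step 2 + ((3703 - 2) mod 5) = 3, which is [98, 97, 98, 98, 97].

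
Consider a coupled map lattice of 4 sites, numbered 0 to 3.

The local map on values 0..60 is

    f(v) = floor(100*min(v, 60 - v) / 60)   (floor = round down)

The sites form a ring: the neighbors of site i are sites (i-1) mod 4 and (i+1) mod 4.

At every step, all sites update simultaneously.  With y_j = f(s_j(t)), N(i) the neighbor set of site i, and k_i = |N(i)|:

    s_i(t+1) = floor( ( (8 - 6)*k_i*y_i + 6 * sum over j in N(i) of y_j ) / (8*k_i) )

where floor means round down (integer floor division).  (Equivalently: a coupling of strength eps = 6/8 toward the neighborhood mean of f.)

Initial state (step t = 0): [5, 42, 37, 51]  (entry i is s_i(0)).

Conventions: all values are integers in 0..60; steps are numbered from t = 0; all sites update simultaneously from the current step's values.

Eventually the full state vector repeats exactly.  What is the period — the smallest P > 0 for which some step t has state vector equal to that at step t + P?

Answer: 7
Key observation: The state at step 10, [33, 33, 33, 33], reappears at step 17 — and no state repeats earlier — so the cycle the system enters has period 7.

Derivation:
t=0: [5, 42, 37, 51]
t=1: [18, 24, 26, 21]
t=2: [35, 37, 38, 36]
t=3: [39, 38, 38, 38]
t=4: [35, 35, 36, 35]
t=5: [41, 40, 40, 40]
t=6: [32, 32, 33, 32]
t=7: [46, 45, 45, 45]
t=8: [24, 24, 25, 24]
t=9: [40, 40, 40, 40]
t=10: [33, 33, 33, 33]
t=11: [45, 45, 45, 45]
t=12: [25, 25, 25, 25]
t=13: [41, 41, 41, 41]
t=14: [31, 31, 31, 31]
t=15: [48, 48, 48, 48]
t=16: [20, 20, 20, 20]
t=17: [33, 33, 33, 33]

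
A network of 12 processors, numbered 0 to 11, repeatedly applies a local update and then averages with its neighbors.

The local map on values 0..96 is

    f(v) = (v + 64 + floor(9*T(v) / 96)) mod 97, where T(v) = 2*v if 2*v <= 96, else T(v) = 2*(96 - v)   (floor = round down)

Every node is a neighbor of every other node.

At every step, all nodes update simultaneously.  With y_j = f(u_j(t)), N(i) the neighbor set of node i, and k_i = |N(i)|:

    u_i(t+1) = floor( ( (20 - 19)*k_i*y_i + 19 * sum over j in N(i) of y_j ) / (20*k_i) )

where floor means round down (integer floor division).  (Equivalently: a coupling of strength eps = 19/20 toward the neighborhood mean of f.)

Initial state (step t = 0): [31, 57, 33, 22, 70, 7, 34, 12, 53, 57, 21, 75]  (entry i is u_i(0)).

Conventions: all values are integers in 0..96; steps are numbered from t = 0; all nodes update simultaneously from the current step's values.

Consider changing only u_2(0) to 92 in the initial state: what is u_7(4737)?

Answer: u_7(4737) = 75
Key observation: The state at step 28, [45, 45, 45, 45, 45, 45, 45, 45, 45, 45, 45, 45], reappears at step 38: the system is in a cycle of period 10 from step 28 on.  Therefore the state at step 4737 equals the state at step 28 + ((4737 - 28) mod 10) = 37, which is [75, 75, 75, 75, 75, 75, 75, 75, 75, 75, 75, 75].

Derivation:
t=0: [31, 57, 92, 22, 70, 7, 34, 12, 53, 57, 21, 75]
t=1: [49, 48, 47, 46, 47, 46, 49, 46, 48, 48, 46, 47]
t=2: [22, 22, 22, 22, 22, 22, 22, 22, 22, 22, 22, 22]
t=3: [90, 90, 90, 90, 90, 90, 90, 90, 90, 90, 90, 90]
t=4: [58, 58, 58, 58, 58, 58, 58, 58, 58, 58, 58, 58]
t=5: [32, 32, 32, 32, 32, 32, 32, 32, 32, 32, 32, 32]
t=6: [5, 5, 5, 5, 5, 5, 5, 5, 5, 5, 5, 5]
t=7: [69, 69, 69, 69, 69, 69, 69, 69, 69, 69, 69, 69]
t=8: [41, 41, 41, 41, 41, 41, 41, 41, 41, 41, 41, 41]
t=9: [15, 15, 15, 15, 15, 15, 15, 15, 15, 15, 15, 15]
t=10: [81, 81, 81, 81, 81, 81, 81, 81, 81, 81, 81, 81]
t=11: [50, 50, 50, 50, 50, 50, 50, 50, 50, 50, 50, 50]
t=12: [25, 25, 25, 25, 25, 25, 25, 25, 25, 25, 25, 25]
t=13: [93, 93, 93, 93, 93, 93, 93, 93, 93, 93, 93, 93]
t=14: [60, 60, 60, 60, 60, 60, 60, 60, 60, 60, 60, 60]
t=15: [33, 33, 33, 33, 33, 33, 33, 33, 33, 33, 33, 33]
t=16: [6, 6, 6, 6, 6, 6, 6, 6, 6, 6, 6, 6]
t=17: [71, 71, 71, 71, 71, 71, 71, 71, 71, 71, 71, 71]
t=18: [42, 42, 42, 42, 42, 42, 42, 42, 42, 42, 42, 42]
t=19: [16, 16, 16, 16, 16, 16, 16, 16, 16, 16, 16, 16]
t=20: [83, 83, 83, 83, 83, 83, 83, 83, 83, 83, 83, 83]
t=21: [52, 52, 52, 52, 52, 52, 52, 52, 52, 52, 52, 52]
t=22: [27, 27, 27, 27, 27, 27, 27, 27, 27, 27, 27, 27]
t=23: [96, 96, 96, 96, 96, 96, 96, 96, 96, 96, 96, 96]
t=24: [63, 63, 63, 63, 63, 63, 63, 63, 63, 63, 63, 63]
t=25: [36, 36, 36, 36, 36, 36, 36, 36, 36, 36, 36, 36]
t=26: [9, 9, 9, 9, 9, 9, 9, 9, 9, 9, 9, 9]
t=27: [74, 74, 74, 74, 74, 74, 74, 74, 74, 74, 74, 74]
t=28: [45, 45, 45, 45, 45, 45, 45, 45, 45, 45, 45, 45]
t=29: [20, 20, 20, 20, 20, 20, 20, 20, 20, 20, 20, 20]
t=30: [87, 87, 87, 87, 87, 87, 87, 87, 87, 87, 87, 87]
t=31: [55, 55, 55, 55, 55, 55, 55, 55, 55, 55, 55, 55]
t=32: [29, 29, 29, 29, 29, 29, 29, 29, 29, 29, 29, 29]
t=33: [1, 1, 1, 1, 1, 1, 1, 1, 1, 1, 1, 1]
t=34: [65, 65, 65, 65, 65, 65, 65, 65, 65, 65, 65, 65]
t=35: [37, 37, 37, 37, 37, 37, 37, 37, 37, 37, 37, 37]
t=36: [10, 10, 10, 10, 10, 10, 10, 10, 10, 10, 10, 10]
t=37: [75, 75, 75, 75, 75, 75, 75, 75, 75, 75, 75, 75]
t=38: [45, 45, 45, 45, 45, 45, 45, 45, 45, 45, 45, 45]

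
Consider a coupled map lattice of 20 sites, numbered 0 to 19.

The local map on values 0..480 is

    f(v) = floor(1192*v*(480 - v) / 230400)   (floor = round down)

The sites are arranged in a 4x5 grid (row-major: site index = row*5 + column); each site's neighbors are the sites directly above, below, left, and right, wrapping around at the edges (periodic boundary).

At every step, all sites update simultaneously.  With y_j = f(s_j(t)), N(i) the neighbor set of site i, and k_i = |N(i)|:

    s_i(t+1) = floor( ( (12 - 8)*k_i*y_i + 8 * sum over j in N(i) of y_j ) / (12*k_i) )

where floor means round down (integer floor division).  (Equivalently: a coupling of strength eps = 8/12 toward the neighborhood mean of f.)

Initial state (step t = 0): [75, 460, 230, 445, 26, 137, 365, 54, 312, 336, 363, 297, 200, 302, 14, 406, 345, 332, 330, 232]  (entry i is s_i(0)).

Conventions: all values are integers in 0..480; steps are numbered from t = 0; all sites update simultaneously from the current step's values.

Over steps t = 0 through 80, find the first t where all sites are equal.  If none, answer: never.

Simulating step by step:
t=0: [75, 460, 230, 445, 26, 137, 365, 54, 312, 336, 363, 297, 200, 302, 14, 406, 345, 332, 330, 232]  (not all equal)
t=1: [136, 167, 182, 174, 151, 221, 187, 218, 211, 184, 191, 254, 251, 234, 185, 203, 202, 265, 236, 183]  (not all equal)
t=2: [266, 272, 282, 279, 265, 280, 287, 290, 289, 281, 289, 291, 296, 293, 284, 279, 288, 292, 290, 281]  (not all equal)
t=3: [292, 289, 287, 288, 291, 288, 287, 285, 286, 288, 286, 284, 283, 284, 286, 289, 287, 284, 286, 289]  (not all equal)
t=4: [284, 285, 286, 286, 284, 285, 286, 286, 286, 286, 286, 286, 287, 287, 286, 285, 286, 286, 286, 285]  (not all equal)
t=5: [287, 287, 287, 287, 287, 287, 287, 286, 286, 287, 287, 286, 286, 286, 286, 287, 287, 286, 286, 287]  (not all equal)
t=6: [286, 286, 286, 286, 286, 286, 286, 286, 286, 286, 286, 286, 287, 287, 286, 286, 286, 286, 286, 286]  (not all equal)
t=7: [287, 287, 287, 287, 287, 287, 287, 286, 286, 287, 287, 286, 286, 286, 286, 287, 287, 286, 286, 287]  (not all equal)

Answer: never
Key observation: The state at step 5 reappears at step 7 — the system is in a cycle of period 2 from step 5 on.  No step 0..7 is synchronized, and the cycle repeats forever, so no step up to 80 (or ever) has all sites equal.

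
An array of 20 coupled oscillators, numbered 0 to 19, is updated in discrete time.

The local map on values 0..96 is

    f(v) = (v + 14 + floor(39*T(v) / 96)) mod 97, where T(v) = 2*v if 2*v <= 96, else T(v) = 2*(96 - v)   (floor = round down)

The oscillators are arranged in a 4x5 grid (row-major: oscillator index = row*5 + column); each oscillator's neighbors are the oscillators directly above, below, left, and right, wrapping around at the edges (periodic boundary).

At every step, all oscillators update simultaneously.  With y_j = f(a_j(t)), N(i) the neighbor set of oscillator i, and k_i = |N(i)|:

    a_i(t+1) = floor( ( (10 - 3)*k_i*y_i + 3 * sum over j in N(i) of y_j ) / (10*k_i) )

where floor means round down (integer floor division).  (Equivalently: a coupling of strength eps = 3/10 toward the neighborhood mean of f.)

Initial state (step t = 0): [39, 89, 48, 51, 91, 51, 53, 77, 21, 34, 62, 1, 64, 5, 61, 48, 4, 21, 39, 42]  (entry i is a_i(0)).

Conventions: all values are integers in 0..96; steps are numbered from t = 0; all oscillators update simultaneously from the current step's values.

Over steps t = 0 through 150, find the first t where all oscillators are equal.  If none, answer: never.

Answer: never
Key observation: The state at step 23 reappears at step 26 — the system is in a cycle of period 3 from step 23 on.  No step 0..26 is synchronized, and the cycle repeats forever, so no step up to 150 (or ever) has all oscillators equal.

Derivation:
t=0: [39, 89, 48, 51, 91, 51, 53, 77, 21, 34, 62, 1, 64, 5, 61, 48, 4, 21, 39, 42]  (not all equal)
t=1: [61, 16, 8, 14, 27, 15, 5, 11, 44, 58, 6, 13, 12, 27, 18, 17, 20, 45, 71, 70]  (not all equal)
t=2: [18, 38, 35, 41, 47, 33, 27, 36, 75, 21, 29, 35, 41, 57, 39, 37, 51, 75, 20, 17]  (not all equal)
t=3: [50, 71, 73, 71, 18, 68, 66, 73, 23, 49, 69, 70, 74, 20, 71, 68, 21, 22, 45, 47]  (not all equal)
t=4: [7, 10, 11, 20, 33, 6, 7, 11, 43, 11, 7, 11, 14, 47, 10, 9, 42, 49, 74, 13]  (not all equal)
t=5: [30, 35, 32, 50, 62, 25, 27, 37, 72, 39, 27, 36, 32, 14, 29, 34, 70, 15, 12, 36]  (not all equal)
t=6: [63, 69, 65, 11, 21, 62, 65, 72, 21, 69, 64, 70, 68, 40, 66, 68, 26, 42, 36, 68]  (not all equal)
t=7: [9, 10, 15, 37, 40, 6, 7, 11, 46, 13, 7, 11, 19, 71, 12, 10, 51, 74, 71, 15]  (not all equal)
t=8: [34, 29, 40, 66, 74, 25, 27, 31, 11, 36, 27, 30, 39, 12, 32, 29, 10, 13, 15, 40]  (not all equal)
t=9: [67, 65, 73, 17, 24, 62, 63, 68, 37, 68, 63, 65, 74, 41, 70, 65, 40, 44, 41, 74]  (not all equal)
t=10: [10, 12, 16, 48, 44, 6, 6, 12, 67, 16, 6, 12, 20, 75, 13, 12, 68, 79, 79, 17]  (not all equal)
t=11: [36, 32, 36, 14, 74, 26, 26, 33, 11, 42, 26, 32, 41, 14, 34, 32, 13, 14, 11, 43]  (not all equal)
t=12: [71, 69, 72, 38, 28, 64, 63, 70, 41, 76, 63, 68, 78, 44, 73, 70, 45, 45, 38, 77]  (not all equal)
t=13: [12, 13, 20, 75, 52, 7, 6, 13, 76, 18, 6, 13, 21, 79, 14, 14, 75, 81, 78, 18]  (not all equal)
t=14: [32, 34, 41, 11, 13, 27, 27, 36, 13, 38, 27, 34, 43, 14, 36, 35, 15, 16, 11, 39]  (not all equal)
t=15: [69, 72, 78, 37, 46, 64, 65, 76, 43, 73, 65, 71, 81, 45, 75, 73, 48, 49, 38, 75]  (not all equal)
t=16: [6, 7, 13, 70, 7, 7, 7, 15, 78, 13, 7, 7, 15, 80, 15, 7, 4, 10, 71, 13]  (not all equal)
t=17: [24, 26, 33, 11, 26, 26, 27, 37, 13, 33, 27, 26, 36, 14, 36, 26, 22, 30, 12, 33]  (not all equal)
t=18: [58, 61, 69, 38, 60, 61, 63, 75, 42, 68, 63, 61, 73, 44, 73, 61, 55, 65, 40, 68]  (not all equal)
t=19: [5, 5, 12, 71, 11, 6, 6, 14, 77, 13, 6, 6, 14, 79, 14, 5, 5, 12, 74, 12]  (not all equal)
t=20: [23, 23, 32, 11, 30, 24, 25, 35, 13, 33, 25, 25, 35, 13, 35, 23, 23, 32, 12, 32]  (not all equal)
t=21: [56, 56, 68, 39, 65, 58, 59, 72, 42, 69, 59, 60, 72, 42, 71, 56, 56, 68, 40, 68]  (not all equal)
t=22: [5, 5, 12, 73, 12, 5, 6, 13, 77, 13, 6, 6, 13, 77, 13, 5, 5, 12, 74, 12]  (not all equal)
t=23: [23, 23, 32, 12, 32, 24, 24, 33, 13, 33, 24, 24, 33, 13, 33, 23, 23, 32, 12, 32]  (not all equal)
t=24: [56, 56, 68, 40, 68, 58, 58, 69, 42, 69, 58, 58, 69, 42, 69, 56, 56, 68, 40, 68]  (not all equal)
t=25: [5, 5, 12, 74, 12, 5, 5, 13, 77, 13, 5, 5, 13, 77, 13, 5, 5, 12, 74, 12]  (not all equal)
t=26: [23, 23, 32, 12, 32, 24, 24, 33, 13, 33, 24, 24, 33, 13, 33, 23, 23, 32, 12, 32]  (not all equal)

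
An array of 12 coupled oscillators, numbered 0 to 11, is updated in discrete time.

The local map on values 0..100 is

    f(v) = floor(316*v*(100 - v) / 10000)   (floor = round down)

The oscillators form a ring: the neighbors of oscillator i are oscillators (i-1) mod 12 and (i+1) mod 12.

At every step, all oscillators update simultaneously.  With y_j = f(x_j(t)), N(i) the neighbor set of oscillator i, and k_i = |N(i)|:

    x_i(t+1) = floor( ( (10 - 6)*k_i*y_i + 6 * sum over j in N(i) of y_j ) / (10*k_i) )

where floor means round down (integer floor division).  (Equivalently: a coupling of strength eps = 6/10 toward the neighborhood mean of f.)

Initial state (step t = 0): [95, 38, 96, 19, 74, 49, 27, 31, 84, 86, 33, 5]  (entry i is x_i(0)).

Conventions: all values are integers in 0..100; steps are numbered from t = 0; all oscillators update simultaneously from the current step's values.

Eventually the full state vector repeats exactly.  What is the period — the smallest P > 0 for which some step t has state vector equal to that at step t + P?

Answer: 2
Key observation: The state at step 14, [78, 78, 78, 78, 78, 78, 78, 78, 78, 78, 78, 78], reappears at step 16 — and no state repeats earlier — so the cycle the system enters has period 2.

Derivation:
t=0: [95, 38, 96, 19, 74, 49, 27, 31, 84, 86, 33, 5]
t=1: [32, 37, 41, 40, 61, 67, 68, 58, 48, 48, 43, 31]
t=2: [69, 72, 74, 75, 73, 70, 70, 74, 77, 77, 74, 70]
t=3: [65, 63, 60, 60, 62, 64, 64, 60, 56, 56, 60, 64]
t=4: [71, 73, 74, 74, 73, 72, 72, 74, 76, 76, 74, 72]
t=5: [63, 62, 60, 60, 61, 62, 62, 60, 57, 57, 60, 62]
t=6: [73, 74, 74, 75, 74, 74, 74, 75, 76, 76, 75, 74]
t=7: [60, 60, 59, 59, 59, 60, 59, 58, 57, 57, 58, 60]
t=8: [75, 75, 75, 76, 75, 75, 75, 76, 76, 76, 76, 75]
t=9: [59, 59, 58, 58, 58, 59, 58, 57, 57, 57, 57, 58]
t=10: [76, 76, 76, 76, 76, 76, 76, 76, 77, 77, 76, 76]
t=11: [57, 57, 57, 57, 57, 57, 57, 56, 55, 55, 56, 57]
t=12: [77, 77, 77, 77, 77, 77, 77, 77, 77, 77, 77, 77]
t=13: [55, 55, 55, 55, 55, 55, 55, 55, 55, 55, 55, 55]
t=14: [78, 78, 78, 78, 78, 78, 78, 78, 78, 78, 78, 78]
t=15: [54, 54, 54, 54, 54, 54, 54, 54, 54, 54, 54, 54]
t=16: [78, 78, 78, 78, 78, 78, 78, 78, 78, 78, 78, 78]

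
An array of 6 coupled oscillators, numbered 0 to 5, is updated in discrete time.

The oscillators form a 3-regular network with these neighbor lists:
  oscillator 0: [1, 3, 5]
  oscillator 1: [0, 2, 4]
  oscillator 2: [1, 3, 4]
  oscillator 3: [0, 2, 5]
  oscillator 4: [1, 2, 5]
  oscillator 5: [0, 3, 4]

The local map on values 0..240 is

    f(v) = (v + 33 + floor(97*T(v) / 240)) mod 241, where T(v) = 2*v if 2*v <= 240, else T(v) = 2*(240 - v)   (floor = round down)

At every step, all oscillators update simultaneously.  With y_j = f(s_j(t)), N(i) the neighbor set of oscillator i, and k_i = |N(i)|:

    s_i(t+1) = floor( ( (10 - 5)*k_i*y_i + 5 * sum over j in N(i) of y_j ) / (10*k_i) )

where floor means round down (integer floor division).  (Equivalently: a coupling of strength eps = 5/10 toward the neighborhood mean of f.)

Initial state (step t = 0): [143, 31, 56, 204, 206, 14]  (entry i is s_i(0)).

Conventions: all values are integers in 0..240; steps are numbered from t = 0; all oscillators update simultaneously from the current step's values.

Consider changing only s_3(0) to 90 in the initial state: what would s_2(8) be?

Simulating step by step:
t=0: [143, 31, 56, 90, 206, 14]
t=1: [63, 73, 118, 131, 59, 67]
t=2: [128, 130, 55, 56, 123, 126]
t=3: [30, 30, 91, 92, 29, 30]
t=4: [105, 105, 160, 161, 104, 105]
t=5: [187, 187, 84, 84, 187, 187]
t=6: [48, 48, 129, 129, 48, 48]
t=7: [100, 100, 46, 46, 100, 100]
t=8: [196, 196, 148, 148, 196, 196]

Answer: s_2(8) = 148
Key observation: This trace re-runs the system from the modified initial state.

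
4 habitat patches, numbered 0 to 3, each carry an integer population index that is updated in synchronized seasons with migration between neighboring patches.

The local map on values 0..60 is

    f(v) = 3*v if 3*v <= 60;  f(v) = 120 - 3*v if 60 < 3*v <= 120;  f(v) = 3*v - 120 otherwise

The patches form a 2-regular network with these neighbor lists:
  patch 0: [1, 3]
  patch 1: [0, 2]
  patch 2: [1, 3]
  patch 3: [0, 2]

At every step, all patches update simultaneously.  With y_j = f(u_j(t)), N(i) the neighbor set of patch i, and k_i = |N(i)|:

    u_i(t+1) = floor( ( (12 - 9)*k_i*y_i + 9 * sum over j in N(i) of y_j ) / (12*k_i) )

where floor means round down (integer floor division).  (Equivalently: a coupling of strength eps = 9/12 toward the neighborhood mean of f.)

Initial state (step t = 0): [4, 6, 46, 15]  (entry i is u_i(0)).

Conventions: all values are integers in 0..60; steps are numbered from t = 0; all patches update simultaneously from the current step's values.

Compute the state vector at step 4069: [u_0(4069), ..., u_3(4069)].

Simulating step by step:
t=0: [4, 6, 46, 15]
t=1: [26, 15, 28, 22]
t=2: [47, 40, 46, 42]
t=3: [7, 14, 6, 16]
t=4: [39, 25, 38, 26]
t=5: [33, 14, 34, 13]
t=6: [35, 25, 34, 24]
t=7: [38, 23, 39, 24]
t=8: [38, 16, 37, 15]
t=9: [36, 17, 37, 16]
t=10: [40, 20, 39, 19]
t=11: [43, 16, 44, 15]
t=12: [37, 19, 37, 19]
t=13: [45, 21, 45, 21]
t=14: [46, 25, 46, 25]
t=15: [38, 24, 38, 24]
t=16: [37, 16, 37, 16]
t=17: [38, 18, 38, 18]
t=18: [42, 18, 42, 18]
t=19: [42, 18, 42, 18]

Answer: [42, 18, 42, 18]
Key observation: The state at step 18, [42, 18, 42, 18], reappears at step 19: the system is in a cycle of period 1 from step 18 on.  Therefore the state at step 4069 equals the state at step 18 + ((4069 - 18) mod 1) = 18, which is [42, 18, 42, 18].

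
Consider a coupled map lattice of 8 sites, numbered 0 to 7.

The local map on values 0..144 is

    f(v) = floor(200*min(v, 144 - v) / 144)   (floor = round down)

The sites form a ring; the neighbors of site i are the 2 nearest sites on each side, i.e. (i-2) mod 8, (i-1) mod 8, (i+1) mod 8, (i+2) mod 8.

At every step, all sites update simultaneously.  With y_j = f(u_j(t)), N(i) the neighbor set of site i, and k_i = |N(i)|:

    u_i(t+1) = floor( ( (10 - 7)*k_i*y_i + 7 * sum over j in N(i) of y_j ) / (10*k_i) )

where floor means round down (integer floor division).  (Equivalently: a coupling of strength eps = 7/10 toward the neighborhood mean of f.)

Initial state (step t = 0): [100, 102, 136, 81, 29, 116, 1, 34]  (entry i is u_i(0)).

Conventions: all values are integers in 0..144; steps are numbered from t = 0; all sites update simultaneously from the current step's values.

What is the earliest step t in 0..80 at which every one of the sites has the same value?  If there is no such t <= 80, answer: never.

Simulating step by step:
t=0: [100, 102, 136, 81, 29, 116, 1, 34]  (not all equal)
t=1: [38, 53, 46, 51, 35, 42, 32, 41]  (not all equal)
t=2: [56, 64, 61, 63, 55, 55, 50, 56]  (not all equal)
t=3: [78, 83, 82, 82, 78, 76, 74, 77]  (not all equal)
t=4: [90, 87, 87, 87, 90, 92, 93, 91]  (not all equal)
t=5: [75, 77, 77, 77, 75, 73, 72, 73]  (not all equal)
t=6: [95, 94, 93, 94, 95, 96, 97, 96]  (not all equal)
t=7: [67, 68, 68, 68, 67, 66, 66, 66]  (not all equal)
t=8: [92, 93, 93, 93, 92, 91, 91, 91]  (not all equal)
t=9: [71, 70, 70, 70, 71, 72, 72, 72]  (not all equal)
t=10: [98, 97, 97, 97, 98, 99, 99, 99]  (not all equal)
t=11: [63, 64, 64, 64, 63, 62, 62, 62]  (not all equal)
t=12: [87, 87, 87, 87, 87, 86, 86, 86]  (not all equal)
t=13: [79, 79, 79, 79, 79, 79, 79, 79]  (all equal)

Answer: 13
Key observation: Synchronization is absorbing here: once all sites are equal they stay equal, and step 13 is the first all-equal step.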